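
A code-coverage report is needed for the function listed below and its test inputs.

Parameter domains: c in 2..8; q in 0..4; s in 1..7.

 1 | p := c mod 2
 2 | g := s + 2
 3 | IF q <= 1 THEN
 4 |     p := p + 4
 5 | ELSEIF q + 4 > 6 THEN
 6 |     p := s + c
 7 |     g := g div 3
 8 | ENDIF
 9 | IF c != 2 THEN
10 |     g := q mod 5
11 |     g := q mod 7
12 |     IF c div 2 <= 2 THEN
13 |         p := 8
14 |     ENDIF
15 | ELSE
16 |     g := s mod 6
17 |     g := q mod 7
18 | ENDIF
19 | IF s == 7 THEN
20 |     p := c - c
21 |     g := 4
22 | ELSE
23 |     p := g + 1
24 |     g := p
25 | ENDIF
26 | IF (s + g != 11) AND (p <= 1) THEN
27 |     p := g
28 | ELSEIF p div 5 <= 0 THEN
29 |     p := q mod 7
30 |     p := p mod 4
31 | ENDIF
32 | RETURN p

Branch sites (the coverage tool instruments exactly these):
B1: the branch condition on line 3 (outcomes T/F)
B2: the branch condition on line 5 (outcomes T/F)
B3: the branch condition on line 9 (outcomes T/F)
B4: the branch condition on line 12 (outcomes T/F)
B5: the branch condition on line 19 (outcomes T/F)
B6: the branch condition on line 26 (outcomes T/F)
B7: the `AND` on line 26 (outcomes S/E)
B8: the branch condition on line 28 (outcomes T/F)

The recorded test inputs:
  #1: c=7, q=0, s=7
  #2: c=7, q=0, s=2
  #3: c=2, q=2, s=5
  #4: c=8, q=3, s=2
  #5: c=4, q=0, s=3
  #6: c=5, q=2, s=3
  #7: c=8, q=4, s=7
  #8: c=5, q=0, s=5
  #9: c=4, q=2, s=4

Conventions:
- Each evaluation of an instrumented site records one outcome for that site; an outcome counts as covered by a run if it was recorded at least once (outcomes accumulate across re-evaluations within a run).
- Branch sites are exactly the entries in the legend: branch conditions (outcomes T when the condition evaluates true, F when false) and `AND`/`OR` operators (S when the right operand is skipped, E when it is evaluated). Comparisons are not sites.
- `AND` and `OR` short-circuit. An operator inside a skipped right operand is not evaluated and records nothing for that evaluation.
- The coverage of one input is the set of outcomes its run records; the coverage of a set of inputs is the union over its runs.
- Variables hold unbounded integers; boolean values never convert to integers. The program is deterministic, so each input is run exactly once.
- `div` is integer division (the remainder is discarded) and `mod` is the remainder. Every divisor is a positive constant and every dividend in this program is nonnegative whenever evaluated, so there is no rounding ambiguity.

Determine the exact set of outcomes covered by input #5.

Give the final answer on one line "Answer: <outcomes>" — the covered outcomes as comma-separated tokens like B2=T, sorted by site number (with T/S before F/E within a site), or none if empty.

Tracing the run of input #5 (c=4, q=0, s=3):
  B1->T, B3->T, B4->T, B5->F, B7->E, B6->T
distinct outcomes covered: B1=T, B3=T, B4=T, B5=F, B6=T, B7=E

Answer: B1=T, B3=T, B4=T, B5=F, B6=T, B7=E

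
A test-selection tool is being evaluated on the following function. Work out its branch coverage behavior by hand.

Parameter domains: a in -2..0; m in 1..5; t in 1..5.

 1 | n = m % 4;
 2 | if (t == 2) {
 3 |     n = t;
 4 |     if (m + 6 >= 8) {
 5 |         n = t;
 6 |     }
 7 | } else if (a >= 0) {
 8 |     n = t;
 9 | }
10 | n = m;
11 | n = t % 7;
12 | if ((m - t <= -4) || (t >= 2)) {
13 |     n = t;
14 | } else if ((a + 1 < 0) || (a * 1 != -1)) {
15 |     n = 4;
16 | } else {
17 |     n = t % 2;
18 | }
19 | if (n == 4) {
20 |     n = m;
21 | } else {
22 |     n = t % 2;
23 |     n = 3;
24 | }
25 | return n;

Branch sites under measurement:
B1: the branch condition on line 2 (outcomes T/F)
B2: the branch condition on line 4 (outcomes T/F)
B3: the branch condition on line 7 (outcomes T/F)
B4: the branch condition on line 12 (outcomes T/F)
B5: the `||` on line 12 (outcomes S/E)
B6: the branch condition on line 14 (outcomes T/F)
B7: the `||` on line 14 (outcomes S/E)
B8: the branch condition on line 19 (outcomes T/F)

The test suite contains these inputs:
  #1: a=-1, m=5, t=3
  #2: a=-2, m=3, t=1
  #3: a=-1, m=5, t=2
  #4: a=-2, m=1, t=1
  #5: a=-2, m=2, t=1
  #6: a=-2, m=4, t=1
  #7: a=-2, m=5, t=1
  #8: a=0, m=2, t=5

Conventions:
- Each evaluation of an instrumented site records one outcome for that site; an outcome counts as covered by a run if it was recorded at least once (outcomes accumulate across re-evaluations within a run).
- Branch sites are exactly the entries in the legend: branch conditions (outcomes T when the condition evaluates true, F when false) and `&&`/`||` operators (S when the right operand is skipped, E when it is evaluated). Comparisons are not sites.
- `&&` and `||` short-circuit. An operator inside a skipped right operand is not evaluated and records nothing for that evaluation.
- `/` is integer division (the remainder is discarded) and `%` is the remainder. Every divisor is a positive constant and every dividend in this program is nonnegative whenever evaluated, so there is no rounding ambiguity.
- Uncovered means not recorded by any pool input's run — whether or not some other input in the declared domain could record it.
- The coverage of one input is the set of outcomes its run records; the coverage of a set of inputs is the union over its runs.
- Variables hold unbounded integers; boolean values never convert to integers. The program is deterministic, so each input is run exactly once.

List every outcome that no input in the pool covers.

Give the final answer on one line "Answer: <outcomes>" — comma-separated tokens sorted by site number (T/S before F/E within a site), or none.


test 1 (a=-1, m=5, t=3) fires B1->F, B3->F, B5->E, B4->T, B8->F; hits B1=F, B3=F, B4=T, B5=E, B8=F
test 2 (a=-2, m=3, t=1) fires B1->F, B3->F, B5->E, B4->F, B7->S, B6->T, B8->T; hits B1=F, B3=F, B4=F, B5=E, B6=T, B7=S, B8=T
test 3 (a=-1, m=5, t=2) fires B1->T, B2->T, B5->E, B4->T, B8->F; hits B1=T, B2=T, B4=T, B5=E, B8=F
test 4 (a=-2, m=1, t=1) fires B1->F, B3->F, B5->E, B4->F, B7->S, B6->T, B8->T; hits B1=F, B3=F, B4=F, B5=E, B6=T, B7=S, B8=T
test 5 (a=-2, m=2, t=1) fires B1->F, B3->F, B5->E, B4->F, B7->S, B6->T, B8->T; hits B1=F, B3=F, B4=F, B5=E, B6=T, B7=S, B8=T
test 6 (a=-2, m=4, t=1) fires B1->F, B3->F, B5->E, B4->F, B7->S, B6->T, B8->T; hits B1=F, B3=F, B4=F, B5=E, B6=T, B7=S, B8=T
test 7 (a=-2, m=5, t=1) fires B1->F, B3->F, B5->E, B4->F, B7->S, B6->T, B8->T; hits B1=F, B3=F, B4=F, B5=E, B6=T, B7=S, B8=T
test 8 (a=0, m=2, t=5) fires B1->F, B3->T, B5->E, B4->T, B8->F; hits B1=F, B3=T, B4=T, B5=E, B8=F
union over the pool: B1=T, B1=F, B2=T, B3=T, B3=F, B4=T, B4=F, B5=E, B6=T, B7=S, B8=T, B8=F
uncovered (4 of 16): B2=F, B5=S, B6=F, B7=E
Answer: B2=F, B5=S, B6=F, B7=E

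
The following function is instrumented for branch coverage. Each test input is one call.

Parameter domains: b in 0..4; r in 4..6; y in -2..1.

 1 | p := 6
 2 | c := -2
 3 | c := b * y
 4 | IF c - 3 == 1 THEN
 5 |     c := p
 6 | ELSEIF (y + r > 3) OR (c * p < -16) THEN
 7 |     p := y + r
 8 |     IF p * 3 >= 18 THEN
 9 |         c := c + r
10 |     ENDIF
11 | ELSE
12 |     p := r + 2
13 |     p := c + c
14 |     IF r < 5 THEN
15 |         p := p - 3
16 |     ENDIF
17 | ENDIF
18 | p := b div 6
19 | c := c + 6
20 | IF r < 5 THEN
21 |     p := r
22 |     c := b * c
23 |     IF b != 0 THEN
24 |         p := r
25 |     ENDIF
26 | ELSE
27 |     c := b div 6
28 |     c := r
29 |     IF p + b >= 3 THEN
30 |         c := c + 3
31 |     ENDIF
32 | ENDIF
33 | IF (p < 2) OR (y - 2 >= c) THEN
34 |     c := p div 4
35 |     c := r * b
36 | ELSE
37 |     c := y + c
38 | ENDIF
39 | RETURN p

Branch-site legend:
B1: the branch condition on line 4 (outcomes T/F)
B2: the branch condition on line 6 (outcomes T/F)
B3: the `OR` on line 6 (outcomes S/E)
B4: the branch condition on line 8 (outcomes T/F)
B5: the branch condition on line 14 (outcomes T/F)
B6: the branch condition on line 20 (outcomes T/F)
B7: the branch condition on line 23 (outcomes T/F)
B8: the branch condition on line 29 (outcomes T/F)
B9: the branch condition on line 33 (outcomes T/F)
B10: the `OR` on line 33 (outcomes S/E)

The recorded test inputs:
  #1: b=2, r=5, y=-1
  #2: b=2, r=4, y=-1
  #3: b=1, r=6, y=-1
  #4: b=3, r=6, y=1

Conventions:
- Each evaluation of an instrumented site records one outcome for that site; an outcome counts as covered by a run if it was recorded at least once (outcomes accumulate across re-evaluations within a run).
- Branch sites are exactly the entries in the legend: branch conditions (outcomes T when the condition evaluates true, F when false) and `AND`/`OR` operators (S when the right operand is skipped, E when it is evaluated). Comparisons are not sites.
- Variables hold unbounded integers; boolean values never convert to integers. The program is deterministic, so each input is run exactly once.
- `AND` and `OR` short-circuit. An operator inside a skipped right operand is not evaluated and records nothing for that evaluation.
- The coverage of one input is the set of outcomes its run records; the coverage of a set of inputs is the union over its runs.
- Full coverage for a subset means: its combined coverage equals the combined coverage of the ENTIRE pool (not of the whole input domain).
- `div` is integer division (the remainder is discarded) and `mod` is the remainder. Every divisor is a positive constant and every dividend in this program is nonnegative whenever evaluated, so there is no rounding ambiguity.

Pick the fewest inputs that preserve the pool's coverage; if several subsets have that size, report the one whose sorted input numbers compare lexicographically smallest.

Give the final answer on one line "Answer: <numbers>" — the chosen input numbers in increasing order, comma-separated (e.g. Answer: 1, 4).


run #1 (b=2, r=5, y=-1) records B1=F, B2=T, B3=S, B4=F, B6=F, B8=F, B9=T, B10=S
run #2 (b=2, r=4, y=-1) records B1=F, B2=F, B3=E, B5=T, B6=T, B7=T, B9=F, B10=E
run #3 (b=1, r=6, y=-1) records B1=F, B2=T, B3=S, B4=F, B6=F, B8=F, B9=T, B10=S
run #4 (b=3, r=6, y=1) records B1=F, B2=T, B3=S, B4=T, B6=F, B8=T, B9=T, B10=S
union over all inputs: B1=F, B2=T, B2=F, B3=S, B3=E, B4=T, B4=F, B5=T, B6=T, B6=F, B7=T, B8=T, B8=F, B9=T, B9=F, B10=S, B10=E (17 outcomes)
no size-1 subset reaches all 17 outcomes (best union: 8/17)
no size-2 subset reaches all 17 outcomes (best union: 15/17)
size 3: inputs {1, 2, 4} cover all 17 outcomes, and no lexicographically smaller subset of this size does
Answer: 1, 2, 4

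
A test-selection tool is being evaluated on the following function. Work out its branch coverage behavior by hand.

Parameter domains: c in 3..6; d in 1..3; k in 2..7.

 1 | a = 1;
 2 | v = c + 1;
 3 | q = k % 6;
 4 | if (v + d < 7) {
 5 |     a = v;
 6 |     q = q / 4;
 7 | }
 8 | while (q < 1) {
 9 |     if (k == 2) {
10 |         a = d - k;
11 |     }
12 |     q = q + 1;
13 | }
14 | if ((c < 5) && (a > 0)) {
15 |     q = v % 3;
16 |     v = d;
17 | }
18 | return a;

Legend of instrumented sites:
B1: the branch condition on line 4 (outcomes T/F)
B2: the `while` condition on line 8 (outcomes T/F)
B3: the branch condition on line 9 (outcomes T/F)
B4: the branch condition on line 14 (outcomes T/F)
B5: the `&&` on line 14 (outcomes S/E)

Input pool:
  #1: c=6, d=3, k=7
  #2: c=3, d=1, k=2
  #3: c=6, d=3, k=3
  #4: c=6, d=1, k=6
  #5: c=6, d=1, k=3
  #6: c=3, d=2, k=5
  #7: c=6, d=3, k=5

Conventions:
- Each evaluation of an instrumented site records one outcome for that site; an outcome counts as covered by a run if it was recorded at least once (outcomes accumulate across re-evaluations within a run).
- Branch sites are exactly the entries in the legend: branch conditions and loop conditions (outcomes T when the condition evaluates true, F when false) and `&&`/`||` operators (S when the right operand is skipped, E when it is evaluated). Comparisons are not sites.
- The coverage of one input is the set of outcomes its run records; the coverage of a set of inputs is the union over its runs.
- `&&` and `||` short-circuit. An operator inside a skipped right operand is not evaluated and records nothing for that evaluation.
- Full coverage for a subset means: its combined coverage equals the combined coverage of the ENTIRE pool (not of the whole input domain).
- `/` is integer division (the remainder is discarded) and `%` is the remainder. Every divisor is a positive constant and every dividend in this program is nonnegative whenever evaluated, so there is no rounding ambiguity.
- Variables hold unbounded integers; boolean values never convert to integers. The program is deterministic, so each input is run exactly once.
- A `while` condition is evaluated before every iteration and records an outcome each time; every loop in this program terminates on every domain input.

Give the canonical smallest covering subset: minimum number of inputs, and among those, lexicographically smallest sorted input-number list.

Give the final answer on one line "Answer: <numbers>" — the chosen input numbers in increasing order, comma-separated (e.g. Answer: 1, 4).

input #1, c=6, d=3, k=7: events B1->F, B2->F, B5->S, B4->F; outcomes B1=F, B2=F, B4=F, B5=S
input #2, c=3, d=1, k=2: events B1->T, B2->T, B3->T, B2->F, B5->E, B4->F; outcomes B1=T, B2=T, B2=F, B3=T, B4=F, B5=E
input #3, c=6, d=3, k=3: events B1->F, B2->F, B5->S, B4->F; outcomes B1=F, B2=F, B4=F, B5=S
input #4, c=6, d=1, k=6: events B1->F, B2->T, B3->F, B2->F, B5->S, B4->F; outcomes B1=F, B2=T, B2=F, B3=F, B4=F, B5=S
input #5, c=6, d=1, k=3: events B1->F, B2->F, B5->S, B4->F; outcomes B1=F, B2=F, B4=F, B5=S
input #6, c=3, d=2, k=5: events B1->T, B2->F, B5->E, B4->T; outcomes B1=T, B2=F, B4=T, B5=E
input #7, c=6, d=3, k=5: events B1->F, B2->F, B5->S, B4->F; outcomes B1=F, B2=F, B4=F, B5=S
pool-wide coverage (10 outcomes): B1=T, B1=F, B2=T, B2=F, B3=T, B3=F, B4=T, B4=F, B5=S, B5=E
every size-1 subset falls short of the 10 outcomes (best: 6/10)
every size-2 subset falls short of the 10 outcomes (best: 9/10)
inputs {2, 4, 6} (size 3) cover everything; no size-3 subset with a lexicographically smaller index list covers all 10

Answer: 2, 4, 6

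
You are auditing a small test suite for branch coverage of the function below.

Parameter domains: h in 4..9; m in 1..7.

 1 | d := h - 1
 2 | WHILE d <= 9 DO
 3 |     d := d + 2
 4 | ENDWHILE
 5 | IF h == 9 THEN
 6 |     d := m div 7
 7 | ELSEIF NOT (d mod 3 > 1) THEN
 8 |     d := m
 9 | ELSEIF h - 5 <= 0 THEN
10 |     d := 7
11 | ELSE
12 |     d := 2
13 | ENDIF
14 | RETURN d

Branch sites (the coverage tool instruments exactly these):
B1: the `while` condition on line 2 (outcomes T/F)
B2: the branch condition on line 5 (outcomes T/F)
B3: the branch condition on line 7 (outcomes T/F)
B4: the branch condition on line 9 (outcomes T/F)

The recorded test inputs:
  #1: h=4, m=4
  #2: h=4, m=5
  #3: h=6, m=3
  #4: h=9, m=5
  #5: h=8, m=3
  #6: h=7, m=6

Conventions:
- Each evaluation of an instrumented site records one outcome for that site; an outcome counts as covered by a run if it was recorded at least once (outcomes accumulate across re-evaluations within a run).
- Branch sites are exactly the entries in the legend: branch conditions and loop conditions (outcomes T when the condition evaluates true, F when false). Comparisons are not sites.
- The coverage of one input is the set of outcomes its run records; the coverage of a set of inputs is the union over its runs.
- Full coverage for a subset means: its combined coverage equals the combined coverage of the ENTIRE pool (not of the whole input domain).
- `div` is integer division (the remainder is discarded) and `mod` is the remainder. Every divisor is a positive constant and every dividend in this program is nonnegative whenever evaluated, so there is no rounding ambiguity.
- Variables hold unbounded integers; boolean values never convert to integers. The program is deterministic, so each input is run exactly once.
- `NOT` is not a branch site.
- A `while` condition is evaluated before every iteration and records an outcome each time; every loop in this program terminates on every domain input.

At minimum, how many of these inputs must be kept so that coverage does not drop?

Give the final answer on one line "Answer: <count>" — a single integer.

run #1 (h=4, m=4) runs B1->T, B1->T, B1->T, B1->T, B1->F, B2->F, B3->F, B4->T; records B1=T, B1=F, B2=F, B3=F, B4=T
run #2 (h=4, m=5) runs B1->T, B1->T, B1->T, B1->T, B1->F, B2->F, B3->F, B4->T; records B1=T, B1=F, B2=F, B3=F, B4=T
run #3 (h=6, m=3) runs B1->T, B1->T, B1->T, B1->F, B2->F, B3->F, B4->F; records B1=T, B1=F, B2=F, B3=F, B4=F
run #4 (h=9, m=5) runs B1->T, B1->F, B2->T; records B1=T, B1=F, B2=T
run #5 (h=8, m=3) runs B1->T, B1->T, B1->F, B2->F, B3->F, B4->F; records B1=T, B1=F, B2=F, B3=F, B4=F
run #6 (h=7, m=6) runs B1->T, B1->T, B1->F, B2->F, B3->T; records B1=T, B1=F, B2=F, B3=T
pool-wide coverage (8 outcomes): B1=T, B1=F, B2=T, B2=F, B3=T, B3=F, B4=T, B4=F
checked all size-1 subsets: none covers 8 outcomes (max 5/8)
checked all size-2 subsets: none covers 8 outcomes (max 6/8)
checked all size-3 subsets: none covers 8 outcomes (max 7/8)
the canonical winner is {1, 3, 4, 6}: size 4, full 8-outcome coverage, earliest index list among size-4 covers

Answer: 4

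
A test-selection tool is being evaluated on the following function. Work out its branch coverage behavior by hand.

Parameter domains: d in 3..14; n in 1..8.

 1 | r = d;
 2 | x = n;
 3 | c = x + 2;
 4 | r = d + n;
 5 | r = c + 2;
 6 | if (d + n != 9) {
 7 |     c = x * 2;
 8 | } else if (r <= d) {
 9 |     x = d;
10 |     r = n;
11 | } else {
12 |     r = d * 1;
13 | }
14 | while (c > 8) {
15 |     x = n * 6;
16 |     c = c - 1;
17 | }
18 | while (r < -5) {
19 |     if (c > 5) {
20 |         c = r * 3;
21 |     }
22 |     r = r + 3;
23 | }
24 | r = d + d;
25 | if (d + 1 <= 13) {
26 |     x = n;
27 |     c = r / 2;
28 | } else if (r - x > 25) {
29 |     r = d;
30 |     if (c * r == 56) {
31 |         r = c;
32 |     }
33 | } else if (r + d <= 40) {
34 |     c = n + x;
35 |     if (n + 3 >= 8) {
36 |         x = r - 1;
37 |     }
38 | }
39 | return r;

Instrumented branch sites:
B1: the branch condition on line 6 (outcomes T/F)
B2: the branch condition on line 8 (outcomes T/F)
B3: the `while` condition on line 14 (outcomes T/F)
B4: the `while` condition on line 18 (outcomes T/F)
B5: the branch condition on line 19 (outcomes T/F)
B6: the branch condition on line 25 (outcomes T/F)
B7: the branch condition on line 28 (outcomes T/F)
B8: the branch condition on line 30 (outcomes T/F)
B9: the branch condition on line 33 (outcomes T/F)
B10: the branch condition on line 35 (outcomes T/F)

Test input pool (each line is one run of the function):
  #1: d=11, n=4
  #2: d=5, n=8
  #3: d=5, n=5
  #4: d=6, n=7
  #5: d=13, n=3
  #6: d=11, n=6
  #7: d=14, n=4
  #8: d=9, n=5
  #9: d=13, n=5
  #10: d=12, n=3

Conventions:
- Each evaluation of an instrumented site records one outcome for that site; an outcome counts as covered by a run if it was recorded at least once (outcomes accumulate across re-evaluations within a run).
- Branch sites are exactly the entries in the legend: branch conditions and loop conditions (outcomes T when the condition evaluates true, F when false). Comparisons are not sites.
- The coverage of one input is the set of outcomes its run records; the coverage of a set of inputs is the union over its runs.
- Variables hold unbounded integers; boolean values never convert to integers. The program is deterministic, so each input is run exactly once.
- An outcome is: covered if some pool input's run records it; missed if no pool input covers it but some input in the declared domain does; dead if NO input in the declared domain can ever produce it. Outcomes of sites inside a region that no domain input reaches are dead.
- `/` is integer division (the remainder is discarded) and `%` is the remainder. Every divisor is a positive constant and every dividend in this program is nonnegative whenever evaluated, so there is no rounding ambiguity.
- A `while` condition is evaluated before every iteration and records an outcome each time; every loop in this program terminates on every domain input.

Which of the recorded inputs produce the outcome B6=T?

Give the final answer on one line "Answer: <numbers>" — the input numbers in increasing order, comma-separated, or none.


input #1 (d=11, n=4): covers B6=T
input #2 (d=5, n=8): covers B6=T
input #3 (d=5, n=5): covers B6=T
input #4 (d=6, n=7): covers B6=T
input #5 (d=13, n=3): misses B6=T
input #6 (d=11, n=6): covers B6=T
input #7 (d=14, n=4): misses B6=T
input #8 (d=9, n=5): covers B6=T
input #9 (d=13, n=5): misses B6=T
input #10 (d=12, n=3): covers B6=T
Answer: 1, 2, 3, 4, 6, 8, 10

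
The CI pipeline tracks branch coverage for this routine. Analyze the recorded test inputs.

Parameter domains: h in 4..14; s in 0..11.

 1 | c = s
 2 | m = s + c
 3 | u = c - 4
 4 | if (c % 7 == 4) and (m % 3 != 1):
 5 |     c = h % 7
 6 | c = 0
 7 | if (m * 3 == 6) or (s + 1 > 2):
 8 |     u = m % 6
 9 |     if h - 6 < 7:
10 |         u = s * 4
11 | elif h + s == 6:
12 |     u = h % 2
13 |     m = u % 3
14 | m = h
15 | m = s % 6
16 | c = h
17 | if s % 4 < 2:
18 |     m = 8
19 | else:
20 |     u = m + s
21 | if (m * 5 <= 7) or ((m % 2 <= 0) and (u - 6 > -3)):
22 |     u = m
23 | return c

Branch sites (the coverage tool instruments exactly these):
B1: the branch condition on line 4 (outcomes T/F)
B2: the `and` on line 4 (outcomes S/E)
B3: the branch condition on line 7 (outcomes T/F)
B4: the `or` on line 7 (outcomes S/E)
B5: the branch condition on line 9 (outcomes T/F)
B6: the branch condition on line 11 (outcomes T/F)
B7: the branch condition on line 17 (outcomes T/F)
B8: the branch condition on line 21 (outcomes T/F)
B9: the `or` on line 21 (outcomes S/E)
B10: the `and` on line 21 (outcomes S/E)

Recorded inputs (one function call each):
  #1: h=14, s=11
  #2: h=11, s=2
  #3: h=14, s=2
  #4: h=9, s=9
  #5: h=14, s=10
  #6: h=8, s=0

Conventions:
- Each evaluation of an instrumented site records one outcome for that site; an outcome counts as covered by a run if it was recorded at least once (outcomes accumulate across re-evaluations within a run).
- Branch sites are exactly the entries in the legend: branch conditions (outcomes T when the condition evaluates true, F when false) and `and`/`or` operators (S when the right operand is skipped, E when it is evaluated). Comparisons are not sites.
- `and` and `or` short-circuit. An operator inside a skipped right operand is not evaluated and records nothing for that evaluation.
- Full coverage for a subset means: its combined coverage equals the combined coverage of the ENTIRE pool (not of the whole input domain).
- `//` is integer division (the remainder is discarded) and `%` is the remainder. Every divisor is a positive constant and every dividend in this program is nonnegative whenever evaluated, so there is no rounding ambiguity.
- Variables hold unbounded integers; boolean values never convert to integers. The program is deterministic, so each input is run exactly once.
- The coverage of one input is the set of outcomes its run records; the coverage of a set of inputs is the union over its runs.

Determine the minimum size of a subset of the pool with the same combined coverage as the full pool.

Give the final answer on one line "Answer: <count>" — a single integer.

#1 (h=14, s=11) -> B2->E, B1->F, B4->E, B3->T, B5->F, B7->F, B9->E, B10->S, B8->F; covered: B1=F, B2=E, B3=T, B4=E, B5=F, B7=F, B8=F, B9=E, B10=S
#2 (h=11, s=2) -> B2->S, B1->F, B4->E, B3->T, B5->T, B7->F, B9->E, B10->E, B8->T; covered: B1=F, B2=S, B3=T, B4=E, B5=T, B7=F, B8=T, B9=E, B10=E
#3 (h=14, s=2) -> B2->S, B1->F, B4->E, B3->T, B5->F, B7->F, B9->E, B10->E, B8->T; covered: B1=F, B2=S, B3=T, B4=E, B5=F, B7=F, B8=T, B9=E, B10=E
#4 (h=9, s=9) -> B2->S, B1->F, B4->E, B3->T, B5->T, B7->T, B9->E, B10->E, B8->T; covered: B1=F, B2=S, B3=T, B4=E, B5=T, B7=T, B8=T, B9=E, B10=E
#5 (h=14, s=10) -> B2->S, B1->F, B4->E, B3->T, B5->F, B7->F, B9->E, B10->E, B8->T; covered: B1=F, B2=S, B3=T, B4=E, B5=F, B7=F, B8=T, B9=E, B10=E
#6 (h=8, s=0) -> B2->S, B1->F, B4->E, B3->F, B6->F, B7->T, B9->E, B10->E, B8->F; covered: B1=F, B2=S, B3=F, B4=E, B6=F, B7=T, B8=F, B9=E, B10=E
the full pool covers 16 outcomes: B1=F, B2=S, B2=E, B3=T, B3=F, B4=E, B5=T, B5=F, B6=F, B7=T, B7=F, B8=T, B8=F, B9=E, B10=S, B10=E
size 1 is not enough: best union over all size-1 subsets is 9/16
size 2 is not enough: best union over all size-2 subsets is 14/16
inputs {1, 2, 6} (size 3) cover everything; no size-3 subset with a lexicographically smaller index list covers all 16

Answer: 3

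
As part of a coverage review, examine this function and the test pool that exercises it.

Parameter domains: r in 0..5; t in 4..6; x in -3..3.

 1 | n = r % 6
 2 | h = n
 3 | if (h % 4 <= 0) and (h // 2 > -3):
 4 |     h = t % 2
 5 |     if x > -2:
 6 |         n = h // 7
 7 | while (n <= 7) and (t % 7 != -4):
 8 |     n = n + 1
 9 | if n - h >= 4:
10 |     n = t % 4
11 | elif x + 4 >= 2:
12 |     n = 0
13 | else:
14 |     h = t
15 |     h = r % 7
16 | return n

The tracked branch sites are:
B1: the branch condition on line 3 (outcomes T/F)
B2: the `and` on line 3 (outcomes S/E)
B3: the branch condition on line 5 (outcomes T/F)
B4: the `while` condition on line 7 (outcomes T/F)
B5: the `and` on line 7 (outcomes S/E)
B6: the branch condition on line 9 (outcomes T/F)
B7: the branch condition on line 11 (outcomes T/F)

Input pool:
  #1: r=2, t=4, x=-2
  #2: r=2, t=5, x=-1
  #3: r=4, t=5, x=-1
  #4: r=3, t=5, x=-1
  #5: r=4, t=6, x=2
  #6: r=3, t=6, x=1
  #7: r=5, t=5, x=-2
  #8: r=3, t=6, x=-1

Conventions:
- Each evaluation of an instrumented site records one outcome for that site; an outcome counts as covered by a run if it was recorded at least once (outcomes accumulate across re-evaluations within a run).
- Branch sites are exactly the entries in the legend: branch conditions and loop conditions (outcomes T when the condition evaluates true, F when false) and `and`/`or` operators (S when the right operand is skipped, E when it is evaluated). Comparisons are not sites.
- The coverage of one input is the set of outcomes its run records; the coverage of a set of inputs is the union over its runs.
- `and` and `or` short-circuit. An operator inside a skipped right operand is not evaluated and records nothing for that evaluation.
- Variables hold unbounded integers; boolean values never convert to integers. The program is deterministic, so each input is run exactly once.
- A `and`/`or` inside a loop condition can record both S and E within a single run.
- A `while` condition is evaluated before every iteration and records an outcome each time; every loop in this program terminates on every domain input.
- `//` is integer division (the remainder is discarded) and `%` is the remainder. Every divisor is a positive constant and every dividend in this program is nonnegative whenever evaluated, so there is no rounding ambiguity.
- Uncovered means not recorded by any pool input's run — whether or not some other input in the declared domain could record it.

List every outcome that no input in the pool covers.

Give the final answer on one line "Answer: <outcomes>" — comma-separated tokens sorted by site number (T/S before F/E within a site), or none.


input #1, r=2, t=4, x=-2: outcomes B1=F, B2=S, B4=T, B4=F, B5=S, B5=E, B6=T
input #2, r=2, t=5, x=-1: outcomes B1=F, B2=S, B4=T, B4=F, B5=S, B5=E, B6=T
input #3, r=4, t=5, x=-1: outcomes B1=T, B2=E, B3=T, B4=T, B4=F, B5=S, B5=E, B6=T
input #4, r=3, t=5, x=-1: outcomes B1=F, B2=S, B4=T, B4=F, B5=S, B5=E, B6=T
input #5, r=4, t=6, x=2: outcomes B1=T, B2=E, B3=T, B4=T, B4=F, B5=S, B5=E, B6=T
input #6, r=3, t=6, x=1: outcomes B1=F, B2=S, B4=T, B4=F, B5=S, B5=E, B6=T
input #7, r=5, t=5, x=-2: outcomes B1=F, B2=S, B4=T, B4=F, B5=S, B5=E, B6=F, B7=T
input #8, r=3, t=6, x=-1: outcomes B1=F, B2=S, B4=T, B4=F, B5=S, B5=E, B6=T
union over the pool: B1=T, B1=F, B2=S, B2=E, B3=T, B4=T, B4=F, B5=S, B5=E, B6=T, B6=F, B7=T
uncovered (2 of 14): B3=F, B7=F
Answer: B3=F, B7=F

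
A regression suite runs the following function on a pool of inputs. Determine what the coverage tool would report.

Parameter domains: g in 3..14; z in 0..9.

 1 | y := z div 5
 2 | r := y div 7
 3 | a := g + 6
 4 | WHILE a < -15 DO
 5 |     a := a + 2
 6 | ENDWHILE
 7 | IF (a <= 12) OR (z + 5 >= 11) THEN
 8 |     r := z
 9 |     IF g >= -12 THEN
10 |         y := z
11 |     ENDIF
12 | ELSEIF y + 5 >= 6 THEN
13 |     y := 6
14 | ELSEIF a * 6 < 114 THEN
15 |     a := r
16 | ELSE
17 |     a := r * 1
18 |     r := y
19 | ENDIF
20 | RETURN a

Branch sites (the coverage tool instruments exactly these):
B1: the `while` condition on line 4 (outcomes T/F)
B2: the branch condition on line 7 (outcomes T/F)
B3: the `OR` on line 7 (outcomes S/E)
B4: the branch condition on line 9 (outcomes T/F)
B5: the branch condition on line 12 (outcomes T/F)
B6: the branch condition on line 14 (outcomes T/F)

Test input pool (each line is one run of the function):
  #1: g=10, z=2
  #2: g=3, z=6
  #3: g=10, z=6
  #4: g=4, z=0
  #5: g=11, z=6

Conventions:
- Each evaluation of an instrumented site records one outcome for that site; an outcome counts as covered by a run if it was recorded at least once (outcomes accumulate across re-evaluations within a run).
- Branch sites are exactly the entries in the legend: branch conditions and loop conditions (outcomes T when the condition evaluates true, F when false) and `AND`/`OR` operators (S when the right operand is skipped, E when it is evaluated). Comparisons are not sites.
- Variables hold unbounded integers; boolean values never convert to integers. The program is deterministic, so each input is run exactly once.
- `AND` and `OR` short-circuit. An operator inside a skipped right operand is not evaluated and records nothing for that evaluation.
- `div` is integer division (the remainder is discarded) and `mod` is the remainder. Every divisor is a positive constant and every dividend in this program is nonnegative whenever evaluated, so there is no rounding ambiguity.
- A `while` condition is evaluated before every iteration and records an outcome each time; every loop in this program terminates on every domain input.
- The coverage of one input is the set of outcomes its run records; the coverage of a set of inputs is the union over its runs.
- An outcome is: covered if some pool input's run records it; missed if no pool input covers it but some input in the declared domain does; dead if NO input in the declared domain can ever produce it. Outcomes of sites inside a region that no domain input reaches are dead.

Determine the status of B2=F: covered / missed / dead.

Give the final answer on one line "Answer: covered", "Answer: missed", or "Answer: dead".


B2=F is recorded by pool input(s) 1 -> covered
Answer: covered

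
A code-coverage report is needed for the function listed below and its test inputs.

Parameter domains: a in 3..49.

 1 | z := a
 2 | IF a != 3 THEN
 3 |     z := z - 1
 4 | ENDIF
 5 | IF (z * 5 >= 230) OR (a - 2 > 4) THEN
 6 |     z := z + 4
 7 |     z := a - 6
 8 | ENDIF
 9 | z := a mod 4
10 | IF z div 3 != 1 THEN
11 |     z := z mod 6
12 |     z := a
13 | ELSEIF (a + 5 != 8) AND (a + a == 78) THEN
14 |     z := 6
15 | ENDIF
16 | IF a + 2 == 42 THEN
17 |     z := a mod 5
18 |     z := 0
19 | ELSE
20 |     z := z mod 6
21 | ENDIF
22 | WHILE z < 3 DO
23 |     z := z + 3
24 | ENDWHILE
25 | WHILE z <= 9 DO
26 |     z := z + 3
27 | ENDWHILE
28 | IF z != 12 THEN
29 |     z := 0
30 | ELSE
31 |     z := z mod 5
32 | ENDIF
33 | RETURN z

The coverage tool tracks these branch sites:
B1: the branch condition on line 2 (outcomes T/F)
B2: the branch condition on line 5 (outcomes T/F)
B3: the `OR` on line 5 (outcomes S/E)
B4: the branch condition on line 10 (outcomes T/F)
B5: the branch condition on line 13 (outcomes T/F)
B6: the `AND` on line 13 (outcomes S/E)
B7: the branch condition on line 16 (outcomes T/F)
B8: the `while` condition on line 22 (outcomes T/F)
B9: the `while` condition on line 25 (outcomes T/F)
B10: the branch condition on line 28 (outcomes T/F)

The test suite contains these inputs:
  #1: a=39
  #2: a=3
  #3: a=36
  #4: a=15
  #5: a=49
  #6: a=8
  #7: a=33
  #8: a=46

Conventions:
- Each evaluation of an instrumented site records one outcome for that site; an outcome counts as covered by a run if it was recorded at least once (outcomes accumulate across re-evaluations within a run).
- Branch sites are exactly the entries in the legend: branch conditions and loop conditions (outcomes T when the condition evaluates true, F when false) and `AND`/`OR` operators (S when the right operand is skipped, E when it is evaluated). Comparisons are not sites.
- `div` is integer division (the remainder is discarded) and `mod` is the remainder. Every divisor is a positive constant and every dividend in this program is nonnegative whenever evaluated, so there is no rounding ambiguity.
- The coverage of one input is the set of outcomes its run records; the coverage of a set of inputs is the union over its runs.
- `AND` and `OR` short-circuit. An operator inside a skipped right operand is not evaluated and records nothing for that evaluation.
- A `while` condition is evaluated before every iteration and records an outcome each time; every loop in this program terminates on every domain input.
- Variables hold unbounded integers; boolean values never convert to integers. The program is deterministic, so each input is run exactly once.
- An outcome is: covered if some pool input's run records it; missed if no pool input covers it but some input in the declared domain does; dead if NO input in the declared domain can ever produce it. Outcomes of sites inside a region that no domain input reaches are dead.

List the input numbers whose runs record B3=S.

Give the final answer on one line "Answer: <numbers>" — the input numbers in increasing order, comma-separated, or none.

input #1 (a=39): never hits B3=S
input #2 (a=3): never hits B3=S
input #3 (a=36): never hits B3=S
input #4 (a=15): never hits B3=S
input #5 (a=49): hits B3=S
input #6 (a=8): never hits B3=S
input #7 (a=33): never hits B3=S
input #8 (a=46): never hits B3=S

Answer: 5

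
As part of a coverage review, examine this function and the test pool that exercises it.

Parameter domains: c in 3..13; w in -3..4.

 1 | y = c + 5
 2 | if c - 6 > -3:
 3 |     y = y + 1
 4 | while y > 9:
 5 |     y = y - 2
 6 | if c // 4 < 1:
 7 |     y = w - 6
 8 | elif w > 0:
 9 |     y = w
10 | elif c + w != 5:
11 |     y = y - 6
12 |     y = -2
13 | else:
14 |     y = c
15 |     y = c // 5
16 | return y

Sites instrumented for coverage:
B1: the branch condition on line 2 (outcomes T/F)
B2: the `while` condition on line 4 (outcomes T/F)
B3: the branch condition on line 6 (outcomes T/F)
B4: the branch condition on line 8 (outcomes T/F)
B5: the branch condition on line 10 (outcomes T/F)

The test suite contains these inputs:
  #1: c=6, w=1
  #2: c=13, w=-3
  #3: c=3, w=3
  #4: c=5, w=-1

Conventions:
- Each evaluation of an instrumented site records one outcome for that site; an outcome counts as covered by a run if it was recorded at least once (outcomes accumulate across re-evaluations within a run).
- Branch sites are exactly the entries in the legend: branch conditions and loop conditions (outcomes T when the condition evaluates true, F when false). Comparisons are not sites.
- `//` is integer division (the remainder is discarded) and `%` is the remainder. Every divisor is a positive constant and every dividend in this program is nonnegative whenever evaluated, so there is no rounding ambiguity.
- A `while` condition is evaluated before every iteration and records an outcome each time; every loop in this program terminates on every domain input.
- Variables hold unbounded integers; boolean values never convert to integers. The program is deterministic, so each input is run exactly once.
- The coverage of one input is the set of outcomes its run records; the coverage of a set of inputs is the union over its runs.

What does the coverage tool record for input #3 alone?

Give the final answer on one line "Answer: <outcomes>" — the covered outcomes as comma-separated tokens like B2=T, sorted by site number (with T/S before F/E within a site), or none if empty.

Running input #3 (c=3, w=3), event by event:
  B1->F, B2->F, B3->T
as a set, this run covers: B1=F, B2=F, B3=T

Answer: B1=F, B2=F, B3=T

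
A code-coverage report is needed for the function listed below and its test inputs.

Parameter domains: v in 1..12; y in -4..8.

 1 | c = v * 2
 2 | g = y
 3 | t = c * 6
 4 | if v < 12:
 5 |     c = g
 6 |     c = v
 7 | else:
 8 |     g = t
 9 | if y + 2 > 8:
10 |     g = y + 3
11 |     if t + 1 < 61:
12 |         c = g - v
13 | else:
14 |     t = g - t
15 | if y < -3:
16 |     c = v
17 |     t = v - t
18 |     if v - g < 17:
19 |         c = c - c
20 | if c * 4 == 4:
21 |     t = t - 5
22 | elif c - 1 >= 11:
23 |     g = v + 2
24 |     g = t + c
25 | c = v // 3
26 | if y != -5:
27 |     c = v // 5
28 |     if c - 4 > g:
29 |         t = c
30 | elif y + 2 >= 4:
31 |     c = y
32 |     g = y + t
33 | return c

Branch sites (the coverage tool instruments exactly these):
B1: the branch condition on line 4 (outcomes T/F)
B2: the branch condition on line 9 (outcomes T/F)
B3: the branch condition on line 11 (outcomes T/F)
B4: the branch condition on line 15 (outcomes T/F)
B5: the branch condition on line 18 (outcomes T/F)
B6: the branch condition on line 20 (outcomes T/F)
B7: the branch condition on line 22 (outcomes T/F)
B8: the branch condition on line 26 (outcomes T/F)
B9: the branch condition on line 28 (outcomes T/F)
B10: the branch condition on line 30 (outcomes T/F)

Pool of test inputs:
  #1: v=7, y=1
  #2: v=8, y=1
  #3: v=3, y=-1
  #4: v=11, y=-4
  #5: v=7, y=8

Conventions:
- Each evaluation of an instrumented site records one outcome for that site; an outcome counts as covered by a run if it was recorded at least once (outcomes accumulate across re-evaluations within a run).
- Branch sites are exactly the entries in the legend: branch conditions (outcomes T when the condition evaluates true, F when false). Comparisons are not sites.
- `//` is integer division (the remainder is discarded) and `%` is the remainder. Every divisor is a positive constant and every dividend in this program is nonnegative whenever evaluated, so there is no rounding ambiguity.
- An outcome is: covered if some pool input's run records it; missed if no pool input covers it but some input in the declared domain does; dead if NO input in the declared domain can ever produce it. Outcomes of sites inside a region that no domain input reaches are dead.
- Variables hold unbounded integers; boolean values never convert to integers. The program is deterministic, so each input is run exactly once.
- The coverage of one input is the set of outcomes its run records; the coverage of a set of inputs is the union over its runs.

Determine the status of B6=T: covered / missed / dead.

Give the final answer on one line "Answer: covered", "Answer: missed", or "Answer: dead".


no pool input records B6=T
but domain input (v=1, y=-3) does record it -> reachable, so missed
Answer: missed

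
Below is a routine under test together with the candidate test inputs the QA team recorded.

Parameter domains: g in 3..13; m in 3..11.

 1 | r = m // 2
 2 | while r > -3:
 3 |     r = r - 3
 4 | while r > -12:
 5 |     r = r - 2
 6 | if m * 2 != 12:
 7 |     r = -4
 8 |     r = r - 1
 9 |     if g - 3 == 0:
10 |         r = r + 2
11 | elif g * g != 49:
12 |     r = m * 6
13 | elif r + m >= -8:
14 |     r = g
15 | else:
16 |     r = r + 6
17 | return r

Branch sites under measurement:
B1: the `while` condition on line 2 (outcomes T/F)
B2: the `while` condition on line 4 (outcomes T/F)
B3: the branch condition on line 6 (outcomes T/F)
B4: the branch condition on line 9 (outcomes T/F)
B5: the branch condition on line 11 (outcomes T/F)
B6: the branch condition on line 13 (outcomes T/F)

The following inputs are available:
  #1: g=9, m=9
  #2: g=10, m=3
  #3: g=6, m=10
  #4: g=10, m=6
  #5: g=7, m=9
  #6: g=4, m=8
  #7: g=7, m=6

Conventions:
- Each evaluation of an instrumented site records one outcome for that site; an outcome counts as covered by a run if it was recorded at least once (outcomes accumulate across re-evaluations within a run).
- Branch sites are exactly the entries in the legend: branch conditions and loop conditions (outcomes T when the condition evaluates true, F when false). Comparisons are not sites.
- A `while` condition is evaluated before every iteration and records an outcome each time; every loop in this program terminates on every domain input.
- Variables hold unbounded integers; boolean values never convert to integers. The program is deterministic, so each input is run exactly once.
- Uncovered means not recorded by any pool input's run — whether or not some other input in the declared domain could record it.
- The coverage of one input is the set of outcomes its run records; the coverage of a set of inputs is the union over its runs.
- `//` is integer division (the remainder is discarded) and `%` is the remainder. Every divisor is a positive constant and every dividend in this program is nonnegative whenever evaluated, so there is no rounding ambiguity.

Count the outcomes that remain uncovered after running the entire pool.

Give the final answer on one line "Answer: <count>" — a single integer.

#1 (g=9, m=9) -> covered: B1=T, B1=F, B2=T, B2=F, B3=T, B4=F
#2 (g=10, m=3) -> covered: B1=T, B1=F, B2=T, B2=F, B3=T, B4=F
#3 (g=6, m=10) -> covered: B1=T, B1=F, B2=T, B2=F, B3=T, B4=F
#4 (g=10, m=6) -> covered: B1=T, B1=F, B2=T, B2=F, B3=F, B5=T
#5 (g=7, m=9) -> covered: B1=T, B1=F, B2=T, B2=F, B3=T, B4=F
#6 (g=4, m=8) -> covered: B1=T, B1=F, B2=T, B2=F, B3=T, B4=F
#7 (g=7, m=6) -> covered: B1=T, B1=F, B2=T, B2=F, B3=F, B5=F, B6=T
union over the pool: B1=T, B1=F, B2=T, B2=F, B3=T, B3=F, B4=F, B5=T, B5=F, B6=T
uncovered (2 of 12): B4=T, B6=F

Answer: 2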